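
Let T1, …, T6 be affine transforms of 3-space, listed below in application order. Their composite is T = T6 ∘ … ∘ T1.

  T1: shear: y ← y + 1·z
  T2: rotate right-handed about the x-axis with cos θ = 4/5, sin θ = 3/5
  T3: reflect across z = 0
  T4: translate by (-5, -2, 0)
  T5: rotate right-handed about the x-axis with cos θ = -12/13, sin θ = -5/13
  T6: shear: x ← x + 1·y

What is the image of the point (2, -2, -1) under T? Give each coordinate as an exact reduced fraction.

T(p) = (98/65, 293/65, -61/65)

T1 shear: y ← y + 1·z: (2, -2, -1) → (2, -3, -1)
T2 rotate right-handed about the x-axis with cos θ = 4/5, sin θ = 3/5: (2, -3, -1) → (2, -9/5, -13/5)
T3 reflect across z = 0: (2, -9/5, -13/5) → (2, -9/5, 13/5)
T4 translate by (-5, -2, 0): (2, -9/5, 13/5) → (-3, -19/5, 13/5)
T5 rotate right-handed about the x-axis with cos θ = -12/13, sin θ = -5/13: (-3, -19/5, 13/5) → (-3, 293/65, -61/65)
T6 shear: x ← x + 1·y: (-3, 293/65, -61/65) → (98/65, 293/65, -61/65)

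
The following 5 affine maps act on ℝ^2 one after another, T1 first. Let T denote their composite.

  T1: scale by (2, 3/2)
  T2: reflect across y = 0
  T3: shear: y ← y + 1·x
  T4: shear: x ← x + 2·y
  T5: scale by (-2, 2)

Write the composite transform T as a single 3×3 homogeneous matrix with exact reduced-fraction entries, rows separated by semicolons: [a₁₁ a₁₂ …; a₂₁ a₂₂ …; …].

T1 = [2 0 0; 0 3/2 0; 0 0 1]
T2·T1 = [2 0 0; 0 -3/2 0; 0 0 1]
T3·…·T1 = [2 0 0; 2 -3/2 0; 0 0 1]
T4·…·T1 = [6 -3 0; 2 -3/2 0; 0 0 1]
T5·…·T1 = [-12 6 0; 4 -3 0; 0 0 1]

T = [-12 6 0; 4 -3 0; 0 0 1]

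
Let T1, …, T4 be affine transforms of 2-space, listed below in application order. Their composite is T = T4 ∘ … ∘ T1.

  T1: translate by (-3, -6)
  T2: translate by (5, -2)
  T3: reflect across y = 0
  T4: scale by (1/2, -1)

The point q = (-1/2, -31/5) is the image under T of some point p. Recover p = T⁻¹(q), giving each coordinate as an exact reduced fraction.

p = (-3, 9/5)

T1 = [1 0 -3; 0 1 -6; 0 0 1]
T2·T1 = [1 0 2; 0 1 -8; 0 0 1]
T3·…·T1 = [1 0 2; 0 -1 8; 0 0 1]
T4·…·T1 = [1/2 0 1; 0 1 -8; 0 0 1]
det M = 1/2; M⁻¹ = [2 0 -2; 0 1 8; 0 0 1]
M⁻¹ · (-1/2, -31/5)ᵀ = (-3, 9/5)ᵀ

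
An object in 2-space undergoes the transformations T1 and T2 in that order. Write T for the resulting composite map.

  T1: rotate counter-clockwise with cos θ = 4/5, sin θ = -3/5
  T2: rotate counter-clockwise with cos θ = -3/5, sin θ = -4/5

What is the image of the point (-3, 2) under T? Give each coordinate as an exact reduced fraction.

T1 rotate counter-clockwise with cos θ = 4/5, sin θ = -3/5: (-3, 2) → (-6/5, 17/5)
T2 rotate counter-clockwise with cos θ = -3/5, sin θ = -4/5: (-6/5, 17/5) → (86/25, -27/25)

T(p) = (86/25, -27/25)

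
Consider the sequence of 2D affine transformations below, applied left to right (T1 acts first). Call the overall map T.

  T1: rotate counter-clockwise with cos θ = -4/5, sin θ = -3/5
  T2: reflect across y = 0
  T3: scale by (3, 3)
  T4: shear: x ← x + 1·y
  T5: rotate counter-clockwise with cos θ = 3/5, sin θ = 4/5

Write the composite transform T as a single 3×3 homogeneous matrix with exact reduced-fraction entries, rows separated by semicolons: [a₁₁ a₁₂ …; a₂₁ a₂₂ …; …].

T = [-9/5 3/5 0; 3/5 24/5 0; 0 0 1]

T1 = [-4/5 3/5 0; -3/5 -4/5 0; 0 0 1]
T2·T1 = [-4/5 3/5 0; 3/5 4/5 0; 0 0 1]
T3·…·T1 = [-12/5 9/5 0; 9/5 12/5 0; 0 0 1]
T4·…·T1 = [-3/5 21/5 0; 9/5 12/5 0; 0 0 1]
T5·…·T1 = [-9/5 3/5 0; 3/5 24/5 0; 0 0 1]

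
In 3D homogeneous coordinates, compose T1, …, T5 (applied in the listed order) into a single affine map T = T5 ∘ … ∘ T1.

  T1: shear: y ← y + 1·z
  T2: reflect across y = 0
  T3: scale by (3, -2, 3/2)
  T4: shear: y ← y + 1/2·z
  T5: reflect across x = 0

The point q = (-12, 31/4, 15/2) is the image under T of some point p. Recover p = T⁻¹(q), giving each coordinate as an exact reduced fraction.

p = (4, -3, 5)

T1 = [1 0 0 0; 0 1 1 0; 0 0 1 0; 0 0 0 1]
T2·T1 = [1 0 0 0; 0 -1 -1 0; 0 0 1 0; 0 0 0 1]
T3·…·T1 = [3 0 0 0; 0 2 2 0; 0 0 3/2 0; 0 0 0 1]
T4·…·T1 = [3 0 0 0; 0 2 11/4 0; 0 0 3/2 0; 0 0 0 1]
T5·…·T1 = [-3 0 0 0; 0 2 11/4 0; 0 0 3/2 0; 0 0 0 1]
det M = -9; M⁻¹ = [-1/3 0 0 0; 0 1/2 -11/12 0; 0 0 2/3 0; 0 0 0 1]
M⁻¹ · (-12, 31/4, 15/2)ᵀ = (4, -3, 5)ᵀ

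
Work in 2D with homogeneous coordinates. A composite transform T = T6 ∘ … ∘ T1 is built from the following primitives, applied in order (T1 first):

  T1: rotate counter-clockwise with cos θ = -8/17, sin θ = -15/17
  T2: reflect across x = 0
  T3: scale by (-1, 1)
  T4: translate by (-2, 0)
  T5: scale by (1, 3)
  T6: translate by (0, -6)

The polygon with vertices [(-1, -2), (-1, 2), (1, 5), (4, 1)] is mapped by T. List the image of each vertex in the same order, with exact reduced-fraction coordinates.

T1 rotate counter-clockwise with cos θ = -8/17, sin θ = -15/17: (-1, -2) → (-22/17, 31/17); (-1, 2) → (38/17, -1/17); (1, 5) → (67/17, -55/17); (4, 1) → (-1, -4)
T2 reflect across x = 0: (-22/17, 31/17) → (22/17, 31/17); (38/17, -1/17) → (-38/17, -1/17); (67/17, -55/17) → (-67/17, -55/17); (-1, -4) → (1, -4)
T3 scale by (-1, 1): (22/17, 31/17) → (-22/17, 31/17); (-38/17, -1/17) → (38/17, -1/17); (-67/17, -55/17) → (67/17, -55/17); (1, -4) → (-1, -4)
T4 translate by (-2, 0): (-22/17, 31/17) → (-56/17, 31/17); (38/17, -1/17) → (4/17, -1/17); (67/17, -55/17) → (33/17, -55/17); (-1, -4) → (-3, -4)
T5 scale by (1, 3): (-56/17, 31/17) → (-56/17, 93/17); (4/17, -1/17) → (4/17, -3/17); (33/17, -55/17) → (33/17, -165/17); (-3, -4) → (-3, -12)
T6 translate by (0, -6): (-56/17, 93/17) → (-56/17, -9/17); (4/17, -3/17) → (4/17, -105/17); (33/17, -165/17) → (33/17, -267/17); (-3, -12) → (-3, -18)

image vertices: (-56/17, -9/17), (4/17, -105/17), (33/17, -267/17), (-3, -18)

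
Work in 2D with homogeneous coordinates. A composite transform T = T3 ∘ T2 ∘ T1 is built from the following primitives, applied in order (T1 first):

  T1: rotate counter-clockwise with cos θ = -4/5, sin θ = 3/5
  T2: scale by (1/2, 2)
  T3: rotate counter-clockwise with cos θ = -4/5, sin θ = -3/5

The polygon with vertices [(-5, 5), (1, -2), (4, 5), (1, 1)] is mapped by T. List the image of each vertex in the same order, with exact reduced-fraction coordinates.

T1 rotate counter-clockwise with cos θ = -4/5, sin θ = 3/5: (-5, 5) → (1, -7); (1, -2) → (2/5, 11/5); (4, 5) → (-31/5, -8/5); (1, 1) → (-7/5, -1/5)
T2 scale by (1/2, 2): (1, -7) → (1/2, -14); (2/5, 11/5) → (1/5, 22/5); (-31/5, -8/5) → (-31/10, -16/5); (-7/5, -1/5) → (-7/10, -2/5)
T3 rotate counter-clockwise with cos θ = -4/5, sin θ = -3/5: (1/2, -14) → (-44/5, 109/10); (1/5, 22/5) → (62/25, -91/25); (-31/10, -16/5) → (14/25, 221/50); (-7/10, -2/5) → (8/25, 37/50)

image vertices: (-44/5, 109/10), (62/25, -91/25), (14/25, 221/50), (8/25, 37/50)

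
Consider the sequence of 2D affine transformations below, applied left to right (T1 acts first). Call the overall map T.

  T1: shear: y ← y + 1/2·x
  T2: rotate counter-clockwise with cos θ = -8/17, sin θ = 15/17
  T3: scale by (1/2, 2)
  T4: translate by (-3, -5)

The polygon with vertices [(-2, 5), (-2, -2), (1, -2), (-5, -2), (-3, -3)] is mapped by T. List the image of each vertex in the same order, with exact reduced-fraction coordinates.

image vertices: (-73/17, -209/17), (-41/34, -97/17), (-175/68, -31/17), (11/68, -163/17), (-21/68, -103/17)

T1 shear: y ← y + 1/2·x: (-2, 5) → (-2, 4); (-2, -2) → (-2, -3); (1, -2) → (1, -3/2); (-5, -2) → (-5, -9/2); (-3, -3) → (-3, -9/2)
T2 rotate counter-clockwise with cos θ = -8/17, sin θ = 15/17: (-2, 4) → (-44/17, -62/17); (-2, -3) → (61/17, -6/17); (1, -3/2) → (29/34, 27/17); (-5, -9/2) → (215/34, -39/17); (-3, -9/2) → (183/34, -9/17)
T3 scale by (1/2, 2): (-44/17, -62/17) → (-22/17, -124/17); (61/17, -6/17) → (61/34, -12/17); (29/34, 27/17) → (29/68, 54/17); (215/34, -39/17) → (215/68, -78/17); (183/34, -9/17) → (183/68, -18/17)
T4 translate by (-3, -5): (-22/17, -124/17) → (-73/17, -209/17); (61/34, -12/17) → (-41/34, -97/17); (29/68, 54/17) → (-175/68, -31/17); (215/68, -78/17) → (11/68, -163/17); (183/68, -18/17) → (-21/68, -103/17)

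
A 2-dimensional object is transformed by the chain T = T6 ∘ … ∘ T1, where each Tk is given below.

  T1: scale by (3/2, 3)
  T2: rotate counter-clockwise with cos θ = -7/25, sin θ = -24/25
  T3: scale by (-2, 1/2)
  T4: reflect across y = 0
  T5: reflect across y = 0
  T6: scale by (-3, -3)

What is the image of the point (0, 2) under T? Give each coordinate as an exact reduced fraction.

T(p) = (864/25, 63/25)

T1 scale by (3/2, 3): (0, 2) → (0, 6)
T2 rotate counter-clockwise with cos θ = -7/25, sin θ = -24/25: (0, 6) → (144/25, -42/25)
T3 scale by (-2, 1/2): (144/25, -42/25) → (-288/25, -21/25)
T4 reflect across y = 0: (-288/25, -21/25) → (-288/25, 21/25)
T5 reflect across y = 0: (-288/25, 21/25) → (-288/25, -21/25)
T6 scale by (-3, -3): (-288/25, -21/25) → (864/25, 63/25)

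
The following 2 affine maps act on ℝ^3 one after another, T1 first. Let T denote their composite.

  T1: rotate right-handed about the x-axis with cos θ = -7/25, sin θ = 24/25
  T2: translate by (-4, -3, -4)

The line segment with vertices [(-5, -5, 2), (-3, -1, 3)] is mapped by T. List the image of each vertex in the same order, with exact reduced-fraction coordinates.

T1 rotate right-handed about the x-axis with cos θ = -7/25, sin θ = 24/25: (-5, -5, 2) → (-5, -13/25, -134/25); (-3, -1, 3) → (-3, -13/5, -9/5)
T2 translate by (-4, -3, -4): (-5, -13/25, -134/25) → (-9, -88/25, -234/25); (-3, -13/5, -9/5) → (-7, -28/5, -29/5)

image vertices: (-9, -88/25, -234/25), (-7, -28/5, -29/5)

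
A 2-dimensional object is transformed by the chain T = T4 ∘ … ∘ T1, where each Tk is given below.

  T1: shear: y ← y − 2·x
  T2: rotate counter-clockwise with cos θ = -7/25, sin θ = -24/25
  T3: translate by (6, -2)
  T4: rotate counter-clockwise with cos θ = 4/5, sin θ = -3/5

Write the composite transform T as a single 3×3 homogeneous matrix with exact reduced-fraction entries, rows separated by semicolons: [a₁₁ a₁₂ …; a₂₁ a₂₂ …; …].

T1 = [1 0 0; -2 1 0; 0 0 1]
T2·T1 = [-11/5 24/25 0; -2/5 -7/25 0; 0 0 1]
T3·…·T1 = [-11/5 24/25 6; -2/5 -7/25 -2; 0 0 1]
T4·…·T1 = [-2 3/5 18/5; 1 -4/5 -26/5; 0 0 1]

T = [-2 3/5 18/5; 1 -4/5 -26/5; 0 0 1]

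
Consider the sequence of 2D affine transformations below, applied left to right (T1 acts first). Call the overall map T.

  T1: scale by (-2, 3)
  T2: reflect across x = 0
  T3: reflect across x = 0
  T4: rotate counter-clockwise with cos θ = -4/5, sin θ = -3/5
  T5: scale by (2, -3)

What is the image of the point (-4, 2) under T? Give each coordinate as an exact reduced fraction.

T(p) = (-28/5, 144/5)

T1 scale by (-2, 3): (-4, 2) → (8, 6)
T2 reflect across x = 0: (8, 6) → (-8, 6)
T3 reflect across x = 0: (-8, 6) → (8, 6)
T4 rotate counter-clockwise with cos θ = -4/5, sin θ = -3/5: (8, 6) → (-14/5, -48/5)
T5 scale by (2, -3): (-14/5, -48/5) → (-28/5, 144/5)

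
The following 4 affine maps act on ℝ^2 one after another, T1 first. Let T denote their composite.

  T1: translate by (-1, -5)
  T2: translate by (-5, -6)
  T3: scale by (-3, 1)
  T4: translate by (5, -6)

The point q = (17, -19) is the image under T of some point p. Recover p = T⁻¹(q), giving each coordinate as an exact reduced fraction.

p = (2, -2)

T1 = [1 0 -1; 0 1 -5; 0 0 1]
T2·T1 = [1 0 -6; 0 1 -11; 0 0 1]
T3·…·T1 = [-3 0 18; 0 1 -11; 0 0 1]
T4·…·T1 = [-3 0 23; 0 1 -17; 0 0 1]
det M = -3; M⁻¹ = [-1/3 0 23/3; 0 1 17; 0 0 1]
M⁻¹ · (17, -19)ᵀ = (2, -2)ᵀ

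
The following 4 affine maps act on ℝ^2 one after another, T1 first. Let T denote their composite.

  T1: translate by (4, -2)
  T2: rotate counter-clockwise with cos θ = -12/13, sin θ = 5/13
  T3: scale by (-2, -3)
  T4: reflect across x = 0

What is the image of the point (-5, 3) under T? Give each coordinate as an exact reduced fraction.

T1 translate by (4, -2): (-5, 3) → (-1, 1)
T2 rotate counter-clockwise with cos θ = -12/13, sin θ = 5/13: (-1, 1) → (7/13, -17/13)
T3 scale by (-2, -3): (7/13, -17/13) → (-14/13, 51/13)
T4 reflect across x = 0: (-14/13, 51/13) → (14/13, 51/13)

T(p) = (14/13, 51/13)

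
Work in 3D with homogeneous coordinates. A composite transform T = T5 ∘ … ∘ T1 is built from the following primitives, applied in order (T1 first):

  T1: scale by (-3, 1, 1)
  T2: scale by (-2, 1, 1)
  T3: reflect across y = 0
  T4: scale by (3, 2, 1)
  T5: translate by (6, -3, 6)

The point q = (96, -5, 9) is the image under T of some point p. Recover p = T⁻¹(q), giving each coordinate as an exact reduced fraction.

T1 = [-3 0 0 0; 0 1 0 0; 0 0 1 0; 0 0 0 1]
T2·T1 = [6 0 0 0; 0 1 0 0; 0 0 1 0; 0 0 0 1]
T3·…·T1 = [6 0 0 0; 0 -1 0 0; 0 0 1 0; 0 0 0 1]
T4·…·T1 = [18 0 0 0; 0 -2 0 0; 0 0 1 0; 0 0 0 1]
T5·…·T1 = [18 0 0 6; 0 -2 0 -3; 0 0 1 6; 0 0 0 1]
det M = -36; M⁻¹ = [1/18 0 0 -1/3; 0 -1/2 0 -3/2; 0 0 1 -6; 0 0 0 1]
M⁻¹ · (96, -5, 9)ᵀ = (5, 1, 3)ᵀ

p = (5, 1, 3)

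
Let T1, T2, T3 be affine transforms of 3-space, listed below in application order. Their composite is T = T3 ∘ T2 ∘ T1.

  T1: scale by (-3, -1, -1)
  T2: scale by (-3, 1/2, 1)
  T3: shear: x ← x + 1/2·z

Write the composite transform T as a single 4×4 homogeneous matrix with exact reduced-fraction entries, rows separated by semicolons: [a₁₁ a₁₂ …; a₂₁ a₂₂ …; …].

T = [9 0 -1/2 0; 0 -1/2 0 0; 0 0 -1 0; 0 0 0 1]

T1 = [-3 0 0 0; 0 -1 0 0; 0 0 -1 0; 0 0 0 1]
T2·T1 = [9 0 0 0; 0 -1/2 0 0; 0 0 -1 0; 0 0 0 1]
T3·…·T1 = [9 0 -1/2 0; 0 -1/2 0 0; 0 0 -1 0; 0 0 0 1]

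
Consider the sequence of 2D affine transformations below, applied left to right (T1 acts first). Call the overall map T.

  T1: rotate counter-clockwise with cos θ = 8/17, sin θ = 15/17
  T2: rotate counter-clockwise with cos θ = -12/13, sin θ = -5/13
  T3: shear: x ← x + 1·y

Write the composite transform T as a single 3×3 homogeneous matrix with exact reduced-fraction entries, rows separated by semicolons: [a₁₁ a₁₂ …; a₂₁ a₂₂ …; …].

T1 = [8/17 -15/17 0; 15/17 8/17 0; 0 0 1]
T2·T1 = [-21/221 220/221 0; -220/221 -21/221 0; 0 0 1]
T3·…·T1 = [-241/221 199/221 0; -220/221 -21/221 0; 0 0 1]

T = [-241/221 199/221 0; -220/221 -21/221 0; 0 0 1]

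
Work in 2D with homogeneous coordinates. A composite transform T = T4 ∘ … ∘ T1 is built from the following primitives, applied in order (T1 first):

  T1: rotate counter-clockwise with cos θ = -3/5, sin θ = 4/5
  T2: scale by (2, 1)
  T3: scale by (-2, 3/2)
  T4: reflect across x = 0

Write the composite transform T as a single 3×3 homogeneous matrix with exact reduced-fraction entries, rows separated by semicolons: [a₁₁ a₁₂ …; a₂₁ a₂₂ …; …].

T = [-12/5 -16/5 0; 6/5 -9/10 0; 0 0 1]

T1 = [-3/5 -4/5 0; 4/5 -3/5 0; 0 0 1]
T2·T1 = [-6/5 -8/5 0; 4/5 -3/5 0; 0 0 1]
T3·…·T1 = [12/5 16/5 0; 6/5 -9/10 0; 0 0 1]
T4·…·T1 = [-12/5 -16/5 0; 6/5 -9/10 0; 0 0 1]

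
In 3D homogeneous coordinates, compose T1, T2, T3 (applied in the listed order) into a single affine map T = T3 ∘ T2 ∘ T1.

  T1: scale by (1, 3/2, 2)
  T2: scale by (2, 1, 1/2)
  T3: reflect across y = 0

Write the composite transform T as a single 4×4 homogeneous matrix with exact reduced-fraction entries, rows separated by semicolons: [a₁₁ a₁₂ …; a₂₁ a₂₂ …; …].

T = [2 0 0 0; 0 -3/2 0 0; 0 0 1 0; 0 0 0 1]

T1 = [1 0 0 0; 0 3/2 0 0; 0 0 2 0; 0 0 0 1]
T2·T1 = [2 0 0 0; 0 3/2 0 0; 0 0 1 0; 0 0 0 1]
T3·…·T1 = [2 0 0 0; 0 -3/2 0 0; 0 0 1 0; 0 0 0 1]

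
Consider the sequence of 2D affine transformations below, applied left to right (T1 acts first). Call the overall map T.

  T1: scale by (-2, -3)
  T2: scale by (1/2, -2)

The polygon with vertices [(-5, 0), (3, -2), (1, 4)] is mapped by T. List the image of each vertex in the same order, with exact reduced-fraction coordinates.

T1 scale by (-2, -3): (-5, 0) → (10, 0); (3, -2) → (-6, 6); (1, 4) → (-2, -12)
T2 scale by (1/2, -2): (10, 0) → (5, 0); (-6, 6) → (-3, -12); (-2, -12) → (-1, 24)

image vertices: (5, 0), (-3, -12), (-1, 24)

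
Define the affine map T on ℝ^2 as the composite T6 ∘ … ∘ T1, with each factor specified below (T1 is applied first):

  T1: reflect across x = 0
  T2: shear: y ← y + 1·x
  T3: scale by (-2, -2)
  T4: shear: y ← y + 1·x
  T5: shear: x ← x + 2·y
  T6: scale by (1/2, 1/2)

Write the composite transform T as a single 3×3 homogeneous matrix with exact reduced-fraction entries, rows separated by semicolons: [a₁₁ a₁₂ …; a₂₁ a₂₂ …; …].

T1 = [-1 0 0; 0 1 0; 0 0 1]
T2·T1 = [-1 0 0; -1 1 0; 0 0 1]
T3·…·T1 = [2 0 0; 2 -2 0; 0 0 1]
T4·…·T1 = [2 0 0; 4 -2 0; 0 0 1]
T5·…·T1 = [10 -4 0; 4 -2 0; 0 0 1]
T6·…·T1 = [5 -2 0; 2 -1 0; 0 0 1]

T = [5 -2 0; 2 -1 0; 0 0 1]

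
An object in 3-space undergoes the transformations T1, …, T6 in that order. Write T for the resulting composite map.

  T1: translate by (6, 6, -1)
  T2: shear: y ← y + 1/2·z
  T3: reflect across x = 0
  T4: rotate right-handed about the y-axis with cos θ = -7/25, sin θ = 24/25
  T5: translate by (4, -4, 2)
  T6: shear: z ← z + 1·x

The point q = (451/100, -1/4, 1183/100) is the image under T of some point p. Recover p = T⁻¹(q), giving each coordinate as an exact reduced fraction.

T1 = [1 0 0 6; 0 1 0 6; 0 0 1 -1; 0 0 0 1]
T2·T1 = [1 0 0 6; 0 1 1/2 11/2; 0 0 1 -1; 0 0 0 1]
T3·…·T1 = [-1 0 0 -6; 0 1 1/2 11/2; 0 0 1 -1; 0 0 0 1]
T4·…·T1 = [7/25 0 24/25 18/25; 0 1 1/2 11/2; 24/25 0 -7/25 151/25; 0 0 0 1]
T5·…·T1 = [7/25 0 24/25 118/25; 0 1 1/2 3/2; 24/25 0 -7/25 201/25; 0 0 0 1]
T6·…·T1 = [7/25 0 24/25 118/25; 0 1 1/2 3/2; 31/25 0 17/25 319/25; 0 0 0 1]
det M = -1; M⁻¹ = [-17/25 0 24/25 -226/25; -31/50 1 7/50 -9/25; 31/25 0 -7/25 -57/25; 0 0 0 1]
M⁻¹ · (451/100, -1/4, 1183/100)ᵀ = (-3/4, -7/4, 0)ᵀ

p = (-3/4, -7/4, 0)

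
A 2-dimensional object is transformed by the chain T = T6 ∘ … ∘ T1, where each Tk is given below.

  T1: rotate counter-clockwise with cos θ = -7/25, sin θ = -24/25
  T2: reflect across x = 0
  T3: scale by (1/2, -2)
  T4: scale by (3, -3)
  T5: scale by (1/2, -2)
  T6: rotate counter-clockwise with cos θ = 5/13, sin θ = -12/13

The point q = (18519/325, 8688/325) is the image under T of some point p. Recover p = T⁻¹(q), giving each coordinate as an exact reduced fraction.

p = (4, 5)

T1 = [-7/25 24/25 0; -24/25 -7/25 0; 0 0 1]
T2·T1 = [7/25 -24/25 0; -24/25 -7/25 0; 0 0 1]
T3·…·T1 = [7/50 -12/25 0; 48/25 14/25 0; 0 0 1]
T4·…·T1 = [21/50 -36/25 0; -144/25 -42/25 0; 0 0 1]
T5·…·T1 = [21/100 -18/25 0; 288/25 84/25 0; 0 0 1]
T6·…·T1 = [13929/1300 918/325 0; 1377/325 636/325 0; 0 0 1]
det M = 9; M⁻¹ = [212/975 -102/325 0; -153/325 4643/3900 0; 0 0 1]
M⁻¹ · (18519/325, 8688/325)ᵀ = (4, 5)ᵀ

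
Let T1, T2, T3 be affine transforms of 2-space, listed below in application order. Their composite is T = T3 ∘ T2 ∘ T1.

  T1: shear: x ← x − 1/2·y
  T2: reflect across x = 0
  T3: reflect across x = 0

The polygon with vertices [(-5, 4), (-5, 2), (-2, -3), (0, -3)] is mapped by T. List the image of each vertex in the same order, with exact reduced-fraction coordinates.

T1 shear: x ← x − 1/2·y: (-5, 4) → (-7, 4); (-5, 2) → (-6, 2); (-2, -3) → (-1/2, -3); (0, -3) → (3/2, -3)
T2 reflect across x = 0: (-7, 4) → (7, 4); (-6, 2) → (6, 2); (-1/2, -3) → (1/2, -3); (3/2, -3) → (-3/2, -3)
T3 reflect across x = 0: (7, 4) → (-7, 4); (6, 2) → (-6, 2); (1/2, -3) → (-1/2, -3); (-3/2, -3) → (3/2, -3)

image vertices: (-7, 4), (-6, 2), (-1/2, -3), (3/2, -3)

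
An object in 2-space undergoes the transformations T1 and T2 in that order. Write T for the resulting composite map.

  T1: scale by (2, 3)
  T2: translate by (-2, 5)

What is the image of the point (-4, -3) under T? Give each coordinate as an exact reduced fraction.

T1 scale by (2, 3): (-4, -3) → (-8, -9)
T2 translate by (-2, 5): (-8, -9) → (-10, -4)

T(p) = (-10, -4)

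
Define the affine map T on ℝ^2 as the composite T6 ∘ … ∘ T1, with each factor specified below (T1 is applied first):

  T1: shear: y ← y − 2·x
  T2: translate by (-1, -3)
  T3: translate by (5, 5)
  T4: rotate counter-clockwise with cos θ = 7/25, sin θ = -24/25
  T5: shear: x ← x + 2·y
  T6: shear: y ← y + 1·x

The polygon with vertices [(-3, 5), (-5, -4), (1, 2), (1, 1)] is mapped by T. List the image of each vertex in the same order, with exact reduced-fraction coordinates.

T1 shear: y ← y − 2·x: (-3, 5) → (-3, 11); (-5, -4) → (-5, 6); (1, 2) → (1, 0); (1, 1) → (1, -1)
T2 translate by (-1, -3): (-3, 11) → (-4, 8); (-5, 6) → (-6, 3); (1, 0) → (0, -3); (1, -1) → (0, -4)
T3 translate by (5, 5): (-4, 8) → (1, 13); (-6, 3) → (-1, 8); (0, -3) → (5, 2); (0, -4) → (5, 1)
T4 rotate counter-clockwise with cos θ = 7/25, sin θ = -24/25: (1, 13) → (319/25, 67/25); (-1, 8) → (37/5, 16/5); (5, 2) → (83/25, -106/25); (5, 1) → (59/25, -113/25)
T5 shear: x ← x + 2·y: (319/25, 67/25) → (453/25, 67/25); (37/5, 16/5) → (69/5, 16/5); (83/25, -106/25) → (-129/25, -106/25); (59/25, -113/25) → (-167/25, -113/25)
T6 shear: y ← y + 1·x: (453/25, 67/25) → (453/25, 104/5); (69/5, 16/5) → (69/5, 17); (-129/25, -106/25) → (-129/25, -47/5); (-167/25, -113/25) → (-167/25, -56/5)

image vertices: (453/25, 104/5), (69/5, 17), (-129/25, -47/5), (-167/25, -56/5)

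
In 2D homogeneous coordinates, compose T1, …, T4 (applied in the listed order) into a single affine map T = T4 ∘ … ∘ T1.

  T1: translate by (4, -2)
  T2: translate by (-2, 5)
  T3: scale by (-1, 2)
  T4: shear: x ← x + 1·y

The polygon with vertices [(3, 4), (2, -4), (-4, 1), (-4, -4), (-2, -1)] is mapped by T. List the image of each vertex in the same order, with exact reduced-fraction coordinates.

image vertices: (9, 14), (-6, -2), (10, 8), (0, -2), (4, 4)

T1 translate by (4, -2): (3, 4) → (7, 2); (2, -4) → (6, -6); (-4, 1) → (0, -1); (-4, -4) → (0, -6); (-2, -1) → (2, -3)
T2 translate by (-2, 5): (7, 2) → (5, 7); (6, -6) → (4, -1); (0, -1) → (-2, 4); (0, -6) → (-2, -1); (2, -3) → (0, 2)
T3 scale by (-1, 2): (5, 7) → (-5, 14); (4, -1) → (-4, -2); (-2, 4) → (2, 8); (-2, -1) → (2, -2); (0, 2) → (0, 4)
T4 shear: x ← x + 1·y: (-5, 14) → (9, 14); (-4, -2) → (-6, -2); (2, 8) → (10, 8); (2, -2) → (0, -2); (0, 4) → (4, 4)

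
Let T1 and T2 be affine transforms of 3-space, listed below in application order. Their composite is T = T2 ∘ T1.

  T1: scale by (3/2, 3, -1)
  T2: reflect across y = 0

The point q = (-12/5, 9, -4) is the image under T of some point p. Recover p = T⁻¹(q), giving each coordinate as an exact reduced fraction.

T1 = [3/2 0 0 0; 0 3 0 0; 0 0 -1 0; 0 0 0 1]
T2·T1 = [3/2 0 0 0; 0 -3 0 0; 0 0 -1 0; 0 0 0 1]
det M = 9/2; M⁻¹ = [2/3 0 0 0; 0 -1/3 0 0; 0 0 -1 0; 0 0 0 1]
M⁻¹ · (-12/5, 9, -4)ᵀ = (-8/5, -3, 4)ᵀ

p = (-8/5, -3, 4)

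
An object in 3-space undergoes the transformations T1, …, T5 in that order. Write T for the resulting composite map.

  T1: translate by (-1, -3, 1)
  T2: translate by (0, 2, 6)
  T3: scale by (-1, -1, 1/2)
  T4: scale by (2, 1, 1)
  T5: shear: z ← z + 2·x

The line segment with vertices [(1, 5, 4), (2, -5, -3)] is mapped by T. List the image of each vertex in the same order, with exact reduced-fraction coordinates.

T1 translate by (-1, -3, 1): (1, 5, 4) → (0, 2, 5); (2, -5, -3) → (1, -8, -2)
T2 translate by (0, 2, 6): (0, 2, 5) → (0, 4, 11); (1, -8, -2) → (1, -6, 4)
T3 scale by (-1, -1, 1/2): (0, 4, 11) → (0, -4, 11/2); (1, -6, 4) → (-1, 6, 2)
T4 scale by (2, 1, 1): (0, -4, 11/2) → (0, -4, 11/2); (-1, 6, 2) → (-2, 6, 2)
T5 shear: z ← z + 2·x: (0, -4, 11/2) → (0, -4, 11/2); (-2, 6, 2) → (-2, 6, -2)

image vertices: (0, -4, 11/2), (-2, 6, -2)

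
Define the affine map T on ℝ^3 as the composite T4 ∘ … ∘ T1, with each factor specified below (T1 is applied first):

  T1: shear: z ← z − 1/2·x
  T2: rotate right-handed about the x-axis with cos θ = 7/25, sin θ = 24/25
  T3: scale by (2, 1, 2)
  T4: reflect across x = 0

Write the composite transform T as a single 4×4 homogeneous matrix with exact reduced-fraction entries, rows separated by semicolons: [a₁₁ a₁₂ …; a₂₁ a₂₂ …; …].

T = [-2 0 0 0; 12/25 7/25 -24/25 0; -7/25 48/25 14/25 0; 0 0 0 1]

T1 = [1 0 0 0; 0 1 0 0; -1/2 0 1 0; 0 0 0 1]
T2·T1 = [1 0 0 0; 12/25 7/25 -24/25 0; -7/50 24/25 7/25 0; 0 0 0 1]
T3·…·T1 = [2 0 0 0; 12/25 7/25 -24/25 0; -7/25 48/25 14/25 0; 0 0 0 1]
T4·…·T1 = [-2 0 0 0; 12/25 7/25 -24/25 0; -7/25 48/25 14/25 0; 0 0 0 1]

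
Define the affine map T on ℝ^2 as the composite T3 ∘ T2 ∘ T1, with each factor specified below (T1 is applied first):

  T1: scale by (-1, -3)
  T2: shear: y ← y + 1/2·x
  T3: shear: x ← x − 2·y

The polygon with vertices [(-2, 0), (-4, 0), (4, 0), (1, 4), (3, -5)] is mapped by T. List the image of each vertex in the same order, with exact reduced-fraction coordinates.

image vertices: (0, 1), (0, 2), (0, -2), (24, -25/2), (-30, 27/2)

T1 scale by (-1, -3): (-2, 0) → (2, 0); (-4, 0) → (4, 0); (4, 0) → (-4, 0); (1, 4) → (-1, -12); (3, -5) → (-3, 15)
T2 shear: y ← y + 1/2·x: (2, 0) → (2, 1); (4, 0) → (4, 2); (-4, 0) → (-4, -2); (-1, -12) → (-1, -25/2); (-3, 15) → (-3, 27/2)
T3 shear: x ← x − 2·y: (2, 1) → (0, 1); (4, 2) → (0, 2); (-4, -2) → (0, -2); (-1, -25/2) → (24, -25/2); (-3, 27/2) → (-30, 27/2)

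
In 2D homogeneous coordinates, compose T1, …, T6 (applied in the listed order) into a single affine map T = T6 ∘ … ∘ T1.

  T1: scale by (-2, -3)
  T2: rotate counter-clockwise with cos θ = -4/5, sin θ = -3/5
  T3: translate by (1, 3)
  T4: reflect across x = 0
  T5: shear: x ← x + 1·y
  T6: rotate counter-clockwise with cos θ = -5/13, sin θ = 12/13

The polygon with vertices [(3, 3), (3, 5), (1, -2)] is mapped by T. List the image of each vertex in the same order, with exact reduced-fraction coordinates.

image vertices: (-1163/65, 459/65), (-1661/65, 843/65), (206/65, -393/65)

T1 scale by (-2, -3): (3, 3) → (-6, -9); (3, 5) → (-6, -15); (1, -2) → (-2, 6)
T2 rotate counter-clockwise with cos θ = -4/5, sin θ = -3/5: (-6, -9) → (-3/5, 54/5); (-6, -15) → (-21/5, 78/5); (-2, 6) → (26/5, -18/5)
T3 translate by (1, 3): (-3/5, 54/5) → (2/5, 69/5); (-21/5, 78/5) → (-16/5, 93/5); (26/5, -18/5) → (31/5, -3/5)
T4 reflect across x = 0: (2/5, 69/5) → (-2/5, 69/5); (-16/5, 93/5) → (16/5, 93/5); (31/5, -3/5) → (-31/5, -3/5)
T5 shear: x ← x + 1·y: (-2/5, 69/5) → (67/5, 69/5); (16/5, 93/5) → (109/5, 93/5); (-31/5, -3/5) → (-34/5, -3/5)
T6 rotate counter-clockwise with cos θ = -5/13, sin θ = 12/13: (67/5, 69/5) → (-1163/65, 459/65); (109/5, 93/5) → (-1661/65, 843/65); (-34/5, -3/5) → (206/65, -393/65)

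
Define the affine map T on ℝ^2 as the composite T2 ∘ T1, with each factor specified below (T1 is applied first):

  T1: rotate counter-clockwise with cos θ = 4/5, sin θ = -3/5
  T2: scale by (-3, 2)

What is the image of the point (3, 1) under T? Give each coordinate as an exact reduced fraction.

T(p) = (-9, -2)

T1 rotate counter-clockwise with cos θ = 4/5, sin θ = -3/5: (3, 1) → (3, -1)
T2 scale by (-3, 2): (3, -1) → (-9, -2)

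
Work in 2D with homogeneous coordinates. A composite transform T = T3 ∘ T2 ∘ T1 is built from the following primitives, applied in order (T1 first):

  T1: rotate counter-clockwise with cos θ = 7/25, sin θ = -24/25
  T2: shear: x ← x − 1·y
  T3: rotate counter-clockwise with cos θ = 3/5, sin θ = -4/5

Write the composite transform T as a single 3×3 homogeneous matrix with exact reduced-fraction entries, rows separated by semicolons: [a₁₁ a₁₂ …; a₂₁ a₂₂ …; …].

T = [-3/125 79/125 0; -196/125 -47/125 0; 0 0 1]

T1 = [7/25 24/25 0; -24/25 7/25 0; 0 0 1]
T2·T1 = [31/25 17/25 0; -24/25 7/25 0; 0 0 1]
T3·…·T1 = [-3/125 79/125 0; -196/125 -47/125 0; 0 0 1]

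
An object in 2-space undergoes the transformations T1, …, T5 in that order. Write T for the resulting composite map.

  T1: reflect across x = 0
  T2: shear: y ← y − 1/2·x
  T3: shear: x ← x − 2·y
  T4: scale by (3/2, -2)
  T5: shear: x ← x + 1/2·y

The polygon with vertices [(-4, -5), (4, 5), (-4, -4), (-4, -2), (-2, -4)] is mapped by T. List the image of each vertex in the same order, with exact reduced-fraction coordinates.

image vertices: (34, 14), (-34, -14), (30, 12), (22, 8), (23, 10)

T1 reflect across x = 0: (-4, -5) → (4, -5); (4, 5) → (-4, 5); (-4, -4) → (4, -4); (-4, -2) → (4, -2); (-2, -4) → (2, -4)
T2 shear: y ← y − 1/2·x: (4, -5) → (4, -7); (-4, 5) → (-4, 7); (4, -4) → (4, -6); (4, -2) → (4, -4); (2, -4) → (2, -5)
T3 shear: x ← x − 2·y: (4, -7) → (18, -7); (-4, 7) → (-18, 7); (4, -6) → (16, -6); (4, -4) → (12, -4); (2, -5) → (12, -5)
T4 scale by (3/2, -2): (18, -7) → (27, 14); (-18, 7) → (-27, -14); (16, -6) → (24, 12); (12, -4) → (18, 8); (12, -5) → (18, 10)
T5 shear: x ← x + 1/2·y: (27, 14) → (34, 14); (-27, -14) → (-34, -14); (24, 12) → (30, 12); (18, 8) → (22, 8); (18, 10) → (23, 10)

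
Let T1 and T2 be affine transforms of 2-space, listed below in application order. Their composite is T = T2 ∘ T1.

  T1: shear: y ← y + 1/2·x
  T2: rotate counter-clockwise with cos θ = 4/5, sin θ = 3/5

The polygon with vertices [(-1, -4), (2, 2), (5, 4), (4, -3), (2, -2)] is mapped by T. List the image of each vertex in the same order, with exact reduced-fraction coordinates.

image vertices: (19/10, -21/5), (-1/5, 18/5), (1/10, 41/5), (19/5, 8/5), (11/5, 2/5)

T1 shear: y ← y + 1/2·x: (-1, -4) → (-1, -9/2); (2, 2) → (2, 3); (5, 4) → (5, 13/2); (4, -3) → (4, -1); (2, -2) → (2, -1)
T2 rotate counter-clockwise with cos θ = 4/5, sin θ = 3/5: (-1, -9/2) → (19/10, -21/5); (2, 3) → (-1/5, 18/5); (5, 13/2) → (1/10, 41/5); (4, -1) → (19/5, 8/5); (2, -1) → (11/5, 2/5)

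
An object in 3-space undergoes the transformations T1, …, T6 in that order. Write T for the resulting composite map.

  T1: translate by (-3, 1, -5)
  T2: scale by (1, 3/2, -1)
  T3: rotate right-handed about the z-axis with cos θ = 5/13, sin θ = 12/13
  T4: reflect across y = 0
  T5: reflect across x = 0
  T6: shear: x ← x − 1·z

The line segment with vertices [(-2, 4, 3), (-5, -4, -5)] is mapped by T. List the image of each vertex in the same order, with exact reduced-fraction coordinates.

T1 translate by (-3, 1, -5): (-2, 4, 3) → (-5, 5, -2); (-5, -4, -5) → (-8, -3, -10)
T2 scale by (1, 3/2, -1): (-5, 5, -2) → (-5, 15/2, 2); (-8, -3, -10) → (-8, -9/2, 10)
T3 rotate right-handed about the z-axis with cos θ = 5/13, sin θ = 12/13: (-5, 15/2, 2) → (-115/13, -45/26, 2); (-8, -9/2, 10) → (14/13, -237/26, 10)
T4 reflect across y = 0: (-115/13, -45/26, 2) → (-115/13, 45/26, 2); (14/13, -237/26, 10) → (14/13, 237/26, 10)
T5 reflect across x = 0: (-115/13, 45/26, 2) → (115/13, 45/26, 2); (14/13, 237/26, 10) → (-14/13, 237/26, 10)
T6 shear: x ← x − 1·z: (115/13, 45/26, 2) → (89/13, 45/26, 2); (-14/13, 237/26, 10) → (-144/13, 237/26, 10)

image vertices: (89/13, 45/26, 2), (-144/13, 237/26, 10)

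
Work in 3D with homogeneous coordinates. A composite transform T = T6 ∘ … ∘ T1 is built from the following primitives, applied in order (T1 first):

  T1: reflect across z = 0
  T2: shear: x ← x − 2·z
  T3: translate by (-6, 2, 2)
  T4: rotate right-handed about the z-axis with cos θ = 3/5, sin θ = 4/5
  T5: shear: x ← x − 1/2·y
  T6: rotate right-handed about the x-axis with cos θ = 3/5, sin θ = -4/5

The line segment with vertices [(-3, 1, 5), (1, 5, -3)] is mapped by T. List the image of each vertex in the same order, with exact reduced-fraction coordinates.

T1 reflect across z = 0: (-3, 1, 5) → (-3, 1, -5); (1, 5, -3) → (1, 5, 3)
T2 shear: x ← x − 2·z: (-3, 1, -5) → (7, 1, -5); (1, 5, 3) → (-5, 5, 3)
T3 translate by (-6, 2, 2): (7, 1, -5) → (1, 3, -3); (-5, 5, 3) → (-11, 7, 5)
T4 rotate right-handed about the z-axis with cos θ = 3/5, sin θ = 4/5: (1, 3, -3) → (-9/5, 13/5, -3); (-11, 7, 5) → (-61/5, -23/5, 5)
T5 shear: x ← x − 1/2·y: (-9/5, 13/5, -3) → (-31/10, 13/5, -3); (-61/5, -23/5, 5) → (-99/10, -23/5, 5)
T6 rotate right-handed about the x-axis with cos θ = 3/5, sin θ = -4/5: (-31/10, 13/5, -3) → (-31/10, -21/25, -97/25); (-99/10, -23/5, 5) → (-99/10, 31/25, 167/25)

image vertices: (-31/10, -21/25, -97/25), (-99/10, 31/25, 167/25)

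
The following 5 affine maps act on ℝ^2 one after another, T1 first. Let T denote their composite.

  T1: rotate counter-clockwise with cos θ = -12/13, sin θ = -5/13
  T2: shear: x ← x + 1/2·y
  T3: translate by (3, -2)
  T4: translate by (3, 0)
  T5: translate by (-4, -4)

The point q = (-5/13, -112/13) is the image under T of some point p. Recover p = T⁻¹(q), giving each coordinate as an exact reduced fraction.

p = (2, 2)

T1 = [-12/13 5/13 0; -5/13 -12/13 0; 0 0 1]
T2·T1 = [-29/26 -1/13 0; -5/13 -12/13 0; 0 0 1]
T3·…·T1 = [-29/26 -1/13 3; -5/13 -12/13 -2; 0 0 1]
T4·…·T1 = [-29/26 -1/13 6; -5/13 -12/13 -2; 0 0 1]
T5·…·T1 = [-29/26 -1/13 2; -5/13 -12/13 -6; 0 0 1]
det M = 1; M⁻¹ = [-12/13 1/13 30/13; 5/13 -29/26 -97/13; 0 0 1]
M⁻¹ · (-5/13, -112/13)ᵀ = (2, 2)ᵀ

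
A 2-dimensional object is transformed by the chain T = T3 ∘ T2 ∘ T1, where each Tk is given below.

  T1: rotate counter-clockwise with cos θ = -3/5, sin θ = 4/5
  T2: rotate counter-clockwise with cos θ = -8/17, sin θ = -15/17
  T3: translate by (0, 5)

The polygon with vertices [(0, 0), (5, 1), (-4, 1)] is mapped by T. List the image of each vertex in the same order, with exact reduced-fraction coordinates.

T1 rotate counter-clockwise with cos θ = -3/5, sin θ = 4/5: (0, 0) → (0, 0); (5, 1) → (-19/5, 17/5); (-4, 1) → (8/5, -19/5)
T2 rotate counter-clockwise with cos θ = -8/17, sin θ = -15/17: (0, 0) → (0, 0); (-19/5, 17/5) → (407/85, 149/85); (8/5, -19/5) → (-349/85, 32/85)
T3 translate by (0, 5): (0, 0) → (0, 5); (407/85, 149/85) → (407/85, 574/85); (-349/85, 32/85) → (-349/85, 457/85)

image vertices: (0, 5), (407/85, 574/85), (-349/85, 457/85)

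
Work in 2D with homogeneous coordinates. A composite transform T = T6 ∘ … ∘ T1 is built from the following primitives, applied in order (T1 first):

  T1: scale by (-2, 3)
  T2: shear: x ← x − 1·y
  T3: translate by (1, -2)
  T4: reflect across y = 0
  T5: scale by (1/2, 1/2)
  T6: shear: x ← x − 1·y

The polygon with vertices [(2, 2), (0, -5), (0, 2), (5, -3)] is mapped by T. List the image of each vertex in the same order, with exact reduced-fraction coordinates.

image vertices: (-5/2, -2), (-1/2, 17/2), (-1/2, -2), (-11/2, 11/2)

T1 scale by (-2, 3): (2, 2) → (-4, 6); (0, -5) → (0, -15); (0, 2) → (0, 6); (5, -3) → (-10, -9)
T2 shear: x ← x − 1·y: (-4, 6) → (-10, 6); (0, -15) → (15, -15); (0, 6) → (-6, 6); (-10, -9) → (-1, -9)
T3 translate by (1, -2): (-10, 6) → (-9, 4); (15, -15) → (16, -17); (-6, 6) → (-5, 4); (-1, -9) → (0, -11)
T4 reflect across y = 0: (-9, 4) → (-9, -4); (16, -17) → (16, 17); (-5, 4) → (-5, -4); (0, -11) → (0, 11)
T5 scale by (1/2, 1/2): (-9, -4) → (-9/2, -2); (16, 17) → (8, 17/2); (-5, -4) → (-5/2, -2); (0, 11) → (0, 11/2)
T6 shear: x ← x − 1·y: (-9/2, -2) → (-5/2, -2); (8, 17/2) → (-1/2, 17/2); (-5/2, -2) → (-1/2, -2); (0, 11/2) → (-11/2, 11/2)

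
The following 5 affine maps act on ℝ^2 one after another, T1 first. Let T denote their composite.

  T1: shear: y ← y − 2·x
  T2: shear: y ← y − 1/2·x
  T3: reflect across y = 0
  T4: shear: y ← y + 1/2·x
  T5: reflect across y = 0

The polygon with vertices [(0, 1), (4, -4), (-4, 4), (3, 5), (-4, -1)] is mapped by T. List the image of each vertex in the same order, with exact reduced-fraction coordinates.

T1 shear: y ← y − 2·x: (0, 1) → (0, 1); (4, -4) → (4, -12); (-4, 4) → (-4, 12); (3, 5) → (3, -1); (-4, -1) → (-4, 7)
T2 shear: y ← y − 1/2·x: (0, 1) → (0, 1); (4, -12) → (4, -14); (-4, 12) → (-4, 14); (3, -1) → (3, -5/2); (-4, 7) → (-4, 9)
T3 reflect across y = 0: (0, 1) → (0, -1); (4, -14) → (4, 14); (-4, 14) → (-4, -14); (3, -5/2) → (3, 5/2); (-4, 9) → (-4, -9)
T4 shear: y ← y + 1/2·x: (0, -1) → (0, -1); (4, 14) → (4, 16); (-4, -14) → (-4, -16); (3, 5/2) → (3, 4); (-4, -9) → (-4, -11)
T5 reflect across y = 0: (0, -1) → (0, 1); (4, 16) → (4, -16); (-4, -16) → (-4, 16); (3, 4) → (3, -4); (-4, -11) → (-4, 11)

image vertices: (0, 1), (4, -16), (-4, 16), (3, -4), (-4, 11)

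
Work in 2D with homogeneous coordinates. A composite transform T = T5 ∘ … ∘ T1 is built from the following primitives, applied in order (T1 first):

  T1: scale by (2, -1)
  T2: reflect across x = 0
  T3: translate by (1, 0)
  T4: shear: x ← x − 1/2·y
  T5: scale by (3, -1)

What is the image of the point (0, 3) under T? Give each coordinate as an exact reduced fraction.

T(p) = (15/2, 3)

T1 scale by (2, -1): (0, 3) → (0, -3)
T2 reflect across x = 0: (0, -3) → (0, -3)
T3 translate by (1, 0): (0, -3) → (1, -3)
T4 shear: x ← x − 1/2·y: (1, -3) → (5/2, -3)
T5 scale by (3, -1): (5/2, -3) → (15/2, 3)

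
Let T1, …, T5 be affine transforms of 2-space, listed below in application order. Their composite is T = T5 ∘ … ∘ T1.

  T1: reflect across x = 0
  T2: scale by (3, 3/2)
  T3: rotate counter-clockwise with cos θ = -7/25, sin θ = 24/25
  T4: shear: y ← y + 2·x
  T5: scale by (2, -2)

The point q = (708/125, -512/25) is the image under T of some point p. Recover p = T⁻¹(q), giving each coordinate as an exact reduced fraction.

T1 = [-1 0 0; 0 1 0; 0 0 1]
T2·T1 = [-3 0 0; 0 3/2 0; 0 0 1]
T3·…·T1 = [21/25 -36/25 0; -72/25 -21/50 0; 0 0 1]
T4·…·T1 = [21/25 -36/25 0; -6/5 -33/10 0; 0 0 1]
T5·…·T1 = [42/25 -72/25 0; 12/5 33/5 0; 0 0 1]
det M = 18; M⁻¹ = [11/30 4/25 0; -2/15 7/75 0; 0 0 1]
M⁻¹ · (708/125, -512/25)ᵀ = (-6/5, -8/3)ᵀ

p = (-6/5, -8/3)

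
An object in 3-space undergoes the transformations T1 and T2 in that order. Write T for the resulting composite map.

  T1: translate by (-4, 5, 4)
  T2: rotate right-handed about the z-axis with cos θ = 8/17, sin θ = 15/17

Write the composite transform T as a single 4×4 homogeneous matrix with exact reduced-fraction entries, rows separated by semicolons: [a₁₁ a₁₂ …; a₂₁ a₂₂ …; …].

T = [8/17 -15/17 0 -107/17; 15/17 8/17 0 -20/17; 0 0 1 4; 0 0 0 1]

T1 = [1 0 0 -4; 0 1 0 5; 0 0 1 4; 0 0 0 1]
T2·T1 = [8/17 -15/17 0 -107/17; 15/17 8/17 0 -20/17; 0 0 1 4; 0 0 0 1]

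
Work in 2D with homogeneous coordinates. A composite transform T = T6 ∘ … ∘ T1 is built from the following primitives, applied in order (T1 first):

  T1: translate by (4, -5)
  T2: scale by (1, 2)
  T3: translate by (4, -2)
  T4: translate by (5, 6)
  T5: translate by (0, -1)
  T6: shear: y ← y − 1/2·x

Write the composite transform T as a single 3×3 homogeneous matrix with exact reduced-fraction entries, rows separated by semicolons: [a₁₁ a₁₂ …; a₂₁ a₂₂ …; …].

T = [1 0 13; -1/2 2 -27/2; 0 0 1]

T1 = [1 0 4; 0 1 -5; 0 0 1]
T2·T1 = [1 0 4; 0 2 -10; 0 0 1]
T3·…·T1 = [1 0 8; 0 2 -12; 0 0 1]
T4·…·T1 = [1 0 13; 0 2 -6; 0 0 1]
T5·…·T1 = [1 0 13; 0 2 -7; 0 0 1]
T6·…·T1 = [1 0 13; -1/2 2 -27/2; 0 0 1]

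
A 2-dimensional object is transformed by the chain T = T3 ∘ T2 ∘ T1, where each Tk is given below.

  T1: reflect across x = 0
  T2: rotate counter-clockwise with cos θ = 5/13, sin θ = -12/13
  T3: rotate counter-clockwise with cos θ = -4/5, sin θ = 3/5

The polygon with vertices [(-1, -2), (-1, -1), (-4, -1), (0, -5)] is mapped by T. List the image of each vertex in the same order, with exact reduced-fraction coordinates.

image vertices: (142/65, 31/65), (79/65, 47/65), (127/65, 236/65), (63/13, -16/13)

T1 reflect across x = 0: (-1, -2) → (1, -2); (-1, -1) → (1, -1); (-4, -1) → (4, -1); (0, -5) → (0, -5)
T2 rotate counter-clockwise with cos θ = 5/13, sin θ = -12/13: (1, -2) → (-19/13, -22/13); (1, -1) → (-7/13, -17/13); (4, -1) → (8/13, -53/13); (0, -5) → (-60/13, -25/13)
T3 rotate counter-clockwise with cos θ = -4/5, sin θ = 3/5: (-19/13, -22/13) → (142/65, 31/65); (-7/13, -17/13) → (79/65, 47/65); (8/13, -53/13) → (127/65, 236/65); (-60/13, -25/13) → (63/13, -16/13)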